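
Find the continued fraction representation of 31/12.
[2; 1, 1, 2, 2]

Euclidean algorithm steps:
31 = 2 × 12 + 7
12 = 1 × 7 + 5
7 = 1 × 5 + 2
5 = 2 × 2 + 1
2 = 2 × 1 + 0
Continued fraction: [2; 1, 1, 2, 2]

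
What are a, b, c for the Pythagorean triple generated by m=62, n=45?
(1819, 5580, 5869)

Euclid's formula: a = m² - n², b = 2mn, c = m² + n²
m = 62, n = 45
a = 62² - 45² = 3844 - 2025 = 1819
b = 2 × 62 × 45 = 5580
c = 62² + 45² = 3844 + 2025 = 5869
Verification: 1819² + 5580² = 3308761 + 31136400 = 34445161 = 5869² ✓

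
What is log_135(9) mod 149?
54

Baby-step giant-step with step n = ⌈√149⌉ = 13.
Baby steps 135^j mod 149 (j:value) for j=0..12: 0:1, 1:135, 2:47, 3:87, 4:123, 5:66, 6:119, 7:122, 8:80, 9:72, 10:35, 11:106, 12:6.
Giant-step multiplier: 135^(-13) ≡ 135^(148-13) = 135^135 ≡ 94 (mod 149).
Giant steps γ_i = 9·94^i mod 149: γ_0=9, γ_1=101, γ_2=107, γ_3=75, γ_4=47 (in table at j=2).
x = i·n + j = 4·13 + 2 = 54.
Check: 135^54 ≡ 9 (mod 149).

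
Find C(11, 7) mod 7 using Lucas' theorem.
1

Using Lucas' theorem:
Write n=11 and k=7 in base 7:
n in base 7: [1, 4]
k in base 7: [1, 0]
C(11,7) mod 7 = ∏ C(n_i, k_i) mod 7
Digit binomials (mod 7): C(1,1) = 1; C(4,0) = 1
Product: 1 × 1 = 1 ≡ 1 (mod 7)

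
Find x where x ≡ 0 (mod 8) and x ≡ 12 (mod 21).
96

Using Chinese Remainder Theorem:
M = 8 × 21 = 168
M1 = 21, M2 = 8
y1 = 21^(-1) mod 8 = 5
y2 = 8^(-1) mod 21 = 8
x = (0×21×5 + 12×8×8) mod 168 = 96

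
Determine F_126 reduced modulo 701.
14

Matrix identity: Q^n = [[F_(n+1), F_n], [F_n, F_(n-1)]] with Q = [[1,1],[1,0]].
n = 126 = 1111110₂. Square-and-multiply, entries mod 701:
Q^1 = [[1,1],[1,0]]
Q^3 = (Q^1)²·Q = [[3,2],[2,1]]
Q^7 = (Q^3)²·Q = [[21,13],[13,8]]
Q^15 = (Q^7)²·Q = [[286,610],[610,377]]
Q^31 = (Q^15)²·Q = [[302,349],[349,654]]
Q^63 = (Q^31)²·Q = [[570,602],[602,669]]
Q^126 = (Q^63)² = [[324,14],[14,310]]
F_126 mod 701 = Q^126[0][1] = 14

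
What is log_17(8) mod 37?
21

Baby-step giant-step with step n = ⌈√37⌉ = 7.
Baby steps 17^j mod 37 (j:value) for j=0..6: 0:1, 1:17, 2:30, 3:29, 4:12, 5:19, 6:27.
Giant-step multiplier: 17^(-7) ≡ 17^(36-7) = 17^29 ≡ 5 (mod 37).
Giant steps γ_i = 8·5^i mod 37: γ_0=8, γ_1=3, γ_2=15, γ_3=1 (in table at j=0).
x = i·n + j = 3·7 + 0 = 21.
Check: 17^21 ≡ 8 (mod 37).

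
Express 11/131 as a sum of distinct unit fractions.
1/12 + 1/1572

Greedy algorithm:
11/131: ceiling(131/11) = 12, use 1/12
1/1572: ceiling(1572/1) = 1572, use 1/1572
Result: 11/131 = 1/12 + 1/1572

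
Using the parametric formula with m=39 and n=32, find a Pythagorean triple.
(497, 2496, 2545)

Euclid's formula: a = m² - n², b = 2mn, c = m² + n²
m = 39, n = 32
a = 39² - 32² = 1521 - 1024 = 497
b = 2 × 39 × 32 = 2496
c = 39² + 32² = 1521 + 1024 = 2545
Verification: 497² + 2496² = 247009 + 6230016 = 6477025 = 2545² ✓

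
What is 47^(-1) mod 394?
109

gcd(47, 394) = 1, so the inverse exists.
Extended Euclidean algorithm on (394, 47):
394 = 8 × 47 + 18  ⟹  18 = (1)·394 + (-8)·47
47 = 2 × 18 + 11  ⟹  11 = (-2)·394 + (17)·47
18 = 1 × 11 + 7  ⟹  7 = (3)·394 + (-25)·47
11 = 1 × 7 + 4  ⟹  4 = (-5)·394 + (42)·47
7 = 1 × 4 + 3  ⟹  3 = (8)·394 + (-67)·47
4 = 1 × 3 + 1  ⟹  1 = (-13)·394 + (109)·47
So (109)·47 ≡ 1 (mod 394), i.e. 47^(-1) ≡ 109 (mod 394).
Check: 47 × 109 = 5123 ≡ 1 (mod 394)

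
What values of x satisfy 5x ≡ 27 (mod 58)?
x ≡ 17 (mod 58)

gcd(5, 58) = 1, which divides 27, so solutions exist.
Find 5^(-1) mod 58 by the extended Euclidean algorithm:
58 = 11 × 5 + 3  ⟹  3 = (1)·58 + (-11)·5
5 = 1 × 3 + 2  ⟹  2 = (-1)·58 + (12)·5
3 = 1 × 2 + 1  ⟹  1 = (2)·58 + (-23)·5
So (-23)·5 ≡ 1 (mod 58), i.e. 5^(-1) ≡ -23 ≡ 35 (mod 58).
x ≡ 35 × 27 = 945 ≡ 17 (mod 58).
Check: 5 × 17 = 85 ≡ 27 (mod 58).
Unique solution: x ≡ 17 (mod 58)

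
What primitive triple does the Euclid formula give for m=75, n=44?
(3689, 6600, 7561)

Euclid's formula: a = m² - n², b = 2mn, c = m² + n²
m = 75, n = 44
a = 75² - 44² = 5625 - 1936 = 3689
b = 2 × 75 × 44 = 6600
c = 75² + 44² = 5625 + 1936 = 7561
Verification: 3689² + 6600² = 13608721 + 43560000 = 57168721 = 7561² ✓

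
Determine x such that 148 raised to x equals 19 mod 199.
121

Baby-step giant-step with step n = ⌈√199⌉ = 15.
Baby steps 148^j mod 199 (j:value) for j=0..14: 0:1, 1:148, 2:14, 3:82, 4:196, 5:153, 6:157, 7:152, 8:9, 9:138, 10:126, 11:141, 12:172, 13:183, 14:20.
Giant-step multiplier: 148^(-15) ≡ 148^(198-15) = 148^183 ≡ 191 (mod 199).
Giant steps γ_i = 19·191^i mod 199: γ_0=19, γ_1=47, γ_2=22, γ_3=23, γ_4=15, γ_5=79, γ_6=164, γ_7=81, γ_8=148 (in table at j=1).
x = i·n + j = 8·15 + 1 = 121.
Check: 148^121 ≡ 19 (mod 199).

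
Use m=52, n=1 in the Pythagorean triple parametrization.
(2703, 104, 2705)

Euclid's formula: a = m² - n², b = 2mn, c = m² + n²
m = 52, n = 1
a = 52² - 1² = 2704 - 1 = 2703
b = 2 × 52 × 1 = 104
c = 52² + 1² = 2704 + 1 = 2705
Verification: 2703² + 104² = 7306209 + 10816 = 7317025 = 2705² ✓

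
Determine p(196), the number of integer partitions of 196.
2814570987591

p(n) counts ways to write n as a sum of positive integers (order ignored).
Euler's pentagonal recurrence: p(k) = p(k-1) + p(k-2) - p(k-5) - p(k-7) + p(k-12) + p(k-15) - ... (offsets j(3j∓1)/2, signs ++--, p(0)=1, p(<0)=0).
DP table for k = 0..195: p(0)=1, p(1)=1, p(2)=2, p(3)=3, p(4)=5, p(5)=7, p(6)=11, p(7)=15, p(8)=22, p(9)=30, p(10)=42, p(11)=56, p(12)=77, p(13)=101, p(14)=135, p(15)=176, p(16)=231, p(17)=297, p(18)=385, p(19)=490, p(20)=627, p(21)=792, p(22)=1002, p(23)=1255, p(24)=1575, p(25)=1958, p(26)=2436, p(27)=3010, p(28)=3718, p(29)=4565, p(30)=5604, p(31)=6842, p(32)=8349, p(33)=10143, p(34)=12310, p(35)=14883, p(36)=17977, p(37)=21637, p(38)=26015, p(39)=31185, p(40)=37338, p(41)=44583, p(42)=53174, p(43)=63261, p(44)=75175, p(45)=89134, p(46)=105558, p(47)=124754, p(48)=147273, p(49)=173525, p(50)=204226, p(51)=239943, p(52)=281589, p(53)=329931, p(54)=386155, p(55)=451276, p(56)=526823, p(57)=614154, p(58)=715220, p(59)=831820, p(60)=966467, p(61)=1121505, p(62)=1300156, p(63)=1505499, p(64)=1741630, p(65)=2012558, p(66)=2323520, p(67)=2679689, p(68)=3087735, p(69)=3554345, p(70)=4087968, p(71)=4697205, p(72)=5392783, p(73)=6185689, p(74)=7089500, p(75)=8118264, p(76)=9289091, p(77)=10619863, p(78)=12132164, p(79)=13848650, p(80)=15796476, p(81)=18004327, p(82)=20506255, p(83)=23338469, p(84)=26543660, p(85)=30167357, p(86)=34262962, p(87)=38887673, p(88)=44108109, p(89)=49995925, p(90)=56634173, p(91)=64112359, p(92)=72533807, p(93)=82010177, p(94)=92669720, p(95)=104651419, p(96)=118114304, p(97)=133230930, p(98)=150198136, p(99)=169229875, p(100)=190569292, p(101)=214481126, p(102)=241265379, p(103)=271248950, p(104)=304801365, p(105)=342325709, p(106)=384276336, p(107)=431149389, p(108)=483502844, p(109)=541946240, p(110)=607163746, p(111)=679903203, p(112)=761002156, p(113)=851376628, p(114)=952050665, p(115)=1064144451, p(116)=1188908248, p(117)=1327710076, p(118)=1482074143, p(119)=1653668665, p(120)=1844349560, p(121)=2056148051, p(122)=2291320912, p(123)=2552338241, p(124)=2841940500, p(125)=3163127352, p(126)=3519222692, p(127)=3913864295, p(128)=4351078600, p(129)=4835271870, p(130)=5371315400, p(131)=5964539504, p(132)=6620830889, p(133)=7346629512, p(134)=8149040695, p(135)=9035836076, p(136)=10015581680, p(137)=11097645016, p(138)=12292341831, p(139)=13610949895, p(140)=15065878135, p(141)=16670689208, p(142)=18440293320, p(143)=20390982757, p(144)=22540654445, p(145)=24908858009, p(146)=27517052599, p(147)=30388671978, p(148)=33549419497, p(149)=37027355200, p(150)=40853235313, p(151)=45060624582, p(152)=49686288421, p(153)=54770336324, p(154)=60356673280, p(155)=66493182097, p(156)=73232243759, p(157)=80630964769, p(158)=88751778802, p(159)=97662728555, p(160)=107438159466, p(161)=118159068427, p(162)=129913904637, p(163)=142798995930, p(164)=156919475295, p(165)=172389800255, p(166)=189334822579, p(167)=207890420102, p(168)=228204732751, p(169)=250438925115, p(170)=274768617130, p(171)=301384802048, p(172)=330495499613, p(173)=362326859895, p(174)=397125074750, p(175)=435157697830, p(176)=476715857290, p(177)=522115831195, p(178)=571701605655, p(179)=625846753120, p(180)=684957390936, p(181)=749474411781, p(182)=819876908323, p(183)=896684817527, p(184)=980462880430, p(185)=1071823774337, p(186)=1171432692373, p(187)=1280011042268, p(188)=1398341745571, p(189)=1527273599625, p(190)=1667727404093, p(191)=1820701100652, p(192)=1987276856363, p(193)=2168627105469, p(194)=2366022741845, p(195)=2580840212973.
Final step: p(196) = p(195) + p(194) - p(191) - p(189) + p(184) + p(181) - p(174) - p(170) + p(161) + p(156) - p(145) - p(139) + p(126) + p(119) - p(104) - p(96) + p(79) + p(70) - p(51) - p(41) + p(20) + p(9)
= 2580840212973 + 2366022741845 - 1820701100652 - 1527273599625 + 980462880430 + 749474411781 - 397125074750 - 274768617130 + 118159068427 + 73232243759 - 24908858009 - 13610949895 + 3519222692 + 1653668665 - 304801365 - 118114304 + 13848650 + 4087968 - 239943 - 44583 + 627 + 30
= 2814570987591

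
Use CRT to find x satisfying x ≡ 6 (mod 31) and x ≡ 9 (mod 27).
657

Using Chinese Remainder Theorem:
M = 31 × 27 = 837
M1 = 27, M2 = 31
y1 = 27^(-1) mod 31 = 23
y2 = 31^(-1) mod 27 = 7
x = (6×27×23 + 9×31×7) mod 837 = 657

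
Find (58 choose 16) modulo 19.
0

Using Lucas' theorem:
Write n=58 and k=16 in base 19:
n in base 19: [3, 1]
k in base 19: [0, 16]
C(58,16) mod 19 = ∏ C(n_i, k_i) mod 19
Digit binomials (mod 19): C(3,0) = 1; C(1,16) = 0 (k_i > n_i)
Product: 1 × 0 = 0 ≡ 0 (mod 19)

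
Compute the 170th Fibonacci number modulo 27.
1

Matrix identity: Q^n = [[F_(n+1), F_n], [F_n, F_(n-1)]] with Q = [[1,1],[1,0]].
n = 170 = 10101010₂. Square-and-multiply, entries mod 27:
Q^1 = [[1,1],[1,0]]
Q^2 = (Q^1)² = [[2,1],[1,1]]
Q^5 = (Q^2)²·Q = [[8,5],[5,3]]
Q^10 = (Q^5)² = [[8,1],[1,7]]
Q^21 = (Q^10)²·Q = [[26,11],[11,15]]
Q^42 = (Q^21)² = [[14,19],[19,22]]
Q^85 = (Q^42)²·Q = [[26,17],[17,9]]
Q^170 = (Q^85)² = [[20,1],[1,19]]
F_170 mod 27 = Q^170[0][1] = 1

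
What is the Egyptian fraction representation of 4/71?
1/18 + 1/1278

Greedy algorithm:
4/71: ceiling(71/4) = 18, use 1/18
1/1278: ceiling(1278/1) = 1278, use 1/1278
Result: 4/71 = 1/18 + 1/1278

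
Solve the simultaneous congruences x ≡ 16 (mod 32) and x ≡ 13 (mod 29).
912

Using Chinese Remainder Theorem:
M = 32 × 29 = 928
M1 = 29, M2 = 32
y1 = 29^(-1) mod 32 = 21
y2 = 32^(-1) mod 29 = 10
x = (16×29×21 + 13×32×10) mod 928 = 912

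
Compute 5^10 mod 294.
121

Repeated squaring. Binary of 10 = 1010.
5^1 ≡ 5 (mod 294); 5^2 ≡ 25 (mod 294); 5^4 ≡ 37 (mod 294); 5^8 ≡ 193 (mod 294)
5^10 = 5^2 × 5^8 ≡ 121 (mod 294)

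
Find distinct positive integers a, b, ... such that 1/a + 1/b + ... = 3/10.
1/4 + 1/20

Greedy algorithm:
3/10: ceiling(10/3) = 4, use 1/4
1/20: ceiling(20/1) = 20, use 1/20
Result: 3/10 = 1/4 + 1/20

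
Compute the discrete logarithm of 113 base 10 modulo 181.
51

Baby-step giant-step with step n = ⌈√181⌉ = 14.
Baby steps 10^j mod 181 (j:value) for j=0..13: 0:1, 1:10, 2:100, 3:95, 4:45, 5:88, 6:156, 7:112, 8:34, 9:159, 10:142, 11:153, 12:82, 13:96.
Giant-step multiplier: 10^(-14) ≡ 10^(180-14) = 10^166 ≡ 79 (mod 181).
Giant steps γ_i = 113·79^i mod 181: γ_0=113, γ_1=58, γ_2=57, γ_3=159 (in table at j=9).
x = i·n + j = 3·14 + 9 = 51.
Check: 10^51 ≡ 113 (mod 181).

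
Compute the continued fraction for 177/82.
[2; 6, 3, 4]

Euclidean algorithm steps:
177 = 2 × 82 + 13
82 = 6 × 13 + 4
13 = 3 × 4 + 1
4 = 4 × 1 + 0
Continued fraction: [2; 6, 3, 4]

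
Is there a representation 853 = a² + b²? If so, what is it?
18² + 23² (a=18, b=23)

Factorization: 853 = 853
By Fermat: n is sum of two squares iff every prime p ≡ 3 (mod 4) appears to even power.
All primes ≡ 3 (mod 4) appear to even power.
Search a = 0, 1, 2, … for 853 - a² a perfect square: first hit at a = 18: 853 - 324 = 529 = 23².
853 = 18² + 23² = 324 + 529 ✓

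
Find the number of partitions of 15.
176

p(n) counts ways to write n as a sum of positive integers (order ignored).
Euler's pentagonal recurrence: p(k) = p(k-1) + p(k-2) - p(k-5) - p(k-7) + p(k-12) + p(k-15) - ... (offsets j(3j∓1)/2, signs ++--, p(0)=1, p(<0)=0).
DP table for k = 0..14: p(0)=1, p(1)=1, p(2)=2, p(3)=3, p(4)=5, p(5)=7, p(6)=11, p(7)=15, p(8)=22, p(9)=30, p(10)=42, p(11)=56, p(12)=77, p(13)=101, p(14)=135.
Final step: p(15) = p(14) + p(13) - p(10) - p(8) + p(3) + p(0)
= 135 + 101 - 42 - 22 + 3 + 1
= 176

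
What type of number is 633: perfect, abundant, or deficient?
deficient

Proper divisors of 633: sum = 1 + 3 + 211 = 215
Since 215 < 633, 633 is deficient.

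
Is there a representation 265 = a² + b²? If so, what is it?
3² + 16² (a=3, b=16)

Factorization: 265 = 5 × 53
By Fermat: n is sum of two squares iff every prime p ≡ 3 (mod 4) appears to even power.
All primes ≡ 3 (mod 4) appear to even power.
Search a = 0, 1, 2, … for 265 - a² a perfect square: first hit at a = 3: 265 - 9 = 256 = 16².
265 = 3² + 16² = 9 + 256 ✓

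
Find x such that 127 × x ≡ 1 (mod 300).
163

gcd(127, 300) = 1, so the inverse exists.
Extended Euclidean algorithm on (300, 127):
300 = 2 × 127 + 46  ⟹  46 = (1)·300 + (-2)·127
127 = 2 × 46 + 35  ⟹  35 = (-2)·300 + (5)·127
46 = 1 × 35 + 11  ⟹  11 = (3)·300 + (-7)·127
35 = 3 × 11 + 2  ⟹  2 = (-11)·300 + (26)·127
11 = 5 × 2 + 1  ⟹  1 = (58)·300 + (-137)·127
So (-137)·127 ≡ 1 (mod 300), i.e. 127^(-1) ≡ -137 ≡ 163 (mod 300).
Check: 127 × 163 = 20701 ≡ 1 (mod 300)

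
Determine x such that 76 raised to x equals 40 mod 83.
14

Baby-step giant-step with step n = ⌈√83⌉ = 10.
Baby steps 76^j mod 83 (j:value) for j=0..9: 0:1, 1:76, 2:49, 3:72, 4:77, 5:42, 6:38, 7:66, 8:36, 9:80.
Giant-step multiplier: 76^(-10) ≡ 76^(82-10) = 76^72 ≡ 4 (mod 83).
Giant steps γ_i = 40·4^i mod 83: γ_0=40, γ_1=77 (in table at j=4).
x = i·n + j = 1·10 + 4 = 14.
Check: 76^14 ≡ 40 (mod 83).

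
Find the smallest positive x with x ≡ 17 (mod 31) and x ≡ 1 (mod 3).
79

Using Chinese Remainder Theorem:
M = 31 × 3 = 93
M1 = 3, M2 = 31
y1 = 3^(-1) mod 31 = 21
y2 = 31^(-1) mod 3 = 1
x = (17×3×21 + 1×31×1) mod 93 = 79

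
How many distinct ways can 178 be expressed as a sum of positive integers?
571701605655

p(n) counts ways to write n as a sum of positive integers (order ignored).
Euler's pentagonal recurrence: p(k) = p(k-1) + p(k-2) - p(k-5) - p(k-7) + p(k-12) + p(k-15) - ... (offsets j(3j∓1)/2, signs ++--, p(0)=1, p(<0)=0).
DP table for k = 0..177: p(0)=1, p(1)=1, p(2)=2, p(3)=3, p(4)=5, p(5)=7, p(6)=11, p(7)=15, p(8)=22, p(9)=30, p(10)=42, p(11)=56, p(12)=77, p(13)=101, p(14)=135, p(15)=176, p(16)=231, p(17)=297, p(18)=385, p(19)=490, p(20)=627, p(21)=792, p(22)=1002, p(23)=1255, p(24)=1575, p(25)=1958, p(26)=2436, p(27)=3010, p(28)=3718, p(29)=4565, p(30)=5604, p(31)=6842, p(32)=8349, p(33)=10143, p(34)=12310, p(35)=14883, p(36)=17977, p(37)=21637, p(38)=26015, p(39)=31185, p(40)=37338, p(41)=44583, p(42)=53174, p(43)=63261, p(44)=75175, p(45)=89134, p(46)=105558, p(47)=124754, p(48)=147273, p(49)=173525, p(50)=204226, p(51)=239943, p(52)=281589, p(53)=329931, p(54)=386155, p(55)=451276, p(56)=526823, p(57)=614154, p(58)=715220, p(59)=831820, p(60)=966467, p(61)=1121505, p(62)=1300156, p(63)=1505499, p(64)=1741630, p(65)=2012558, p(66)=2323520, p(67)=2679689, p(68)=3087735, p(69)=3554345, p(70)=4087968, p(71)=4697205, p(72)=5392783, p(73)=6185689, p(74)=7089500, p(75)=8118264, p(76)=9289091, p(77)=10619863, p(78)=12132164, p(79)=13848650, p(80)=15796476, p(81)=18004327, p(82)=20506255, p(83)=23338469, p(84)=26543660, p(85)=30167357, p(86)=34262962, p(87)=38887673, p(88)=44108109, p(89)=49995925, p(90)=56634173, p(91)=64112359, p(92)=72533807, p(93)=82010177, p(94)=92669720, p(95)=104651419, p(96)=118114304, p(97)=133230930, p(98)=150198136, p(99)=169229875, p(100)=190569292, p(101)=214481126, p(102)=241265379, p(103)=271248950, p(104)=304801365, p(105)=342325709, p(106)=384276336, p(107)=431149389, p(108)=483502844, p(109)=541946240, p(110)=607163746, p(111)=679903203, p(112)=761002156, p(113)=851376628, p(114)=952050665, p(115)=1064144451, p(116)=1188908248, p(117)=1327710076, p(118)=1482074143, p(119)=1653668665, p(120)=1844349560, p(121)=2056148051, p(122)=2291320912, p(123)=2552338241, p(124)=2841940500, p(125)=3163127352, p(126)=3519222692, p(127)=3913864295, p(128)=4351078600, p(129)=4835271870, p(130)=5371315400, p(131)=5964539504, p(132)=6620830889, p(133)=7346629512, p(134)=8149040695, p(135)=9035836076, p(136)=10015581680, p(137)=11097645016, p(138)=12292341831, p(139)=13610949895, p(140)=15065878135, p(141)=16670689208, p(142)=18440293320, p(143)=20390982757, p(144)=22540654445, p(145)=24908858009, p(146)=27517052599, p(147)=30388671978, p(148)=33549419497, p(149)=37027355200, p(150)=40853235313, p(151)=45060624582, p(152)=49686288421, p(153)=54770336324, p(154)=60356673280, p(155)=66493182097, p(156)=73232243759, p(157)=80630964769, p(158)=88751778802, p(159)=97662728555, p(160)=107438159466, p(161)=118159068427, p(162)=129913904637, p(163)=142798995930, p(164)=156919475295, p(165)=172389800255, p(166)=189334822579, p(167)=207890420102, p(168)=228204732751, p(169)=250438925115, p(170)=274768617130, p(171)=301384802048, p(172)=330495499613, p(173)=362326859895, p(174)=397125074750, p(175)=435157697830, p(176)=476715857290, p(177)=522115831195.
Final step: p(178) = p(177) + p(176) - p(173) - p(171) + p(166) + p(163) - p(156) - p(152) + p(143) + p(138) - p(127) - p(121) + p(108) + p(101) - p(86) - p(78) + p(61) + p(52) - p(33) - p(23) + p(2)
= 522115831195 + 476715857290 - 362326859895 - 301384802048 + 189334822579 + 142798995930 - 73232243759 - 49686288421 + 20390982757 + 12292341831 - 3913864295 - 2056148051 + 483502844 + 214481126 - 34262962 - 12132164 + 1121505 + 281589 - 10143 - 1255 + 2
= 571701605655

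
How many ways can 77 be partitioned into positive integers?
10619863

p(n) counts ways to write n as a sum of positive integers (order ignored).
Euler's pentagonal recurrence: p(k) = p(k-1) + p(k-2) - p(k-5) - p(k-7) + p(k-12) + p(k-15) - ... (offsets j(3j∓1)/2, signs ++--, p(0)=1, p(<0)=0).
DP table for k = 0..76: p(0)=1, p(1)=1, p(2)=2, p(3)=3, p(4)=5, p(5)=7, p(6)=11, p(7)=15, p(8)=22, p(9)=30, p(10)=42, p(11)=56, p(12)=77, p(13)=101, p(14)=135, p(15)=176, p(16)=231, p(17)=297, p(18)=385, p(19)=490, p(20)=627, p(21)=792, p(22)=1002, p(23)=1255, p(24)=1575, p(25)=1958, p(26)=2436, p(27)=3010, p(28)=3718, p(29)=4565, p(30)=5604, p(31)=6842, p(32)=8349, p(33)=10143, p(34)=12310, p(35)=14883, p(36)=17977, p(37)=21637, p(38)=26015, p(39)=31185, p(40)=37338, p(41)=44583, p(42)=53174, p(43)=63261, p(44)=75175, p(45)=89134, p(46)=105558, p(47)=124754, p(48)=147273, p(49)=173525, p(50)=204226, p(51)=239943, p(52)=281589, p(53)=329931, p(54)=386155, p(55)=451276, p(56)=526823, p(57)=614154, p(58)=715220, p(59)=831820, p(60)=966467, p(61)=1121505, p(62)=1300156, p(63)=1505499, p(64)=1741630, p(65)=2012558, p(66)=2323520, p(67)=2679689, p(68)=3087735, p(69)=3554345, p(70)=4087968, p(71)=4697205, p(72)=5392783, p(73)=6185689, p(74)=7089500, p(75)=8118264, p(76)=9289091.
Final step: p(77) = p(76) + p(75) - p(72) - p(70) + p(65) + p(62) - p(55) - p(51) + p(42) + p(37) - p(26) - p(20) + p(7) + p(0)
= 9289091 + 8118264 - 5392783 - 4087968 + 2012558 + 1300156 - 451276 - 239943 + 53174 + 21637 - 2436 - 627 + 15 + 1
= 10619863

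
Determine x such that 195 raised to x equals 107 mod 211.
168

Baby-step giant-step with step n = ⌈√211⌉ = 15.
Baby steps 195^j mod 211 (j:value) for j=0..14: 0:1, 1:195, 2:45, 3:124, 4:126, 5:94, 6:184, 7:10, 8:51, 9:28, 10:185, 11:205, 12:96, 13:152, 14:100.
Giant-step multiplier: 195^(-15) ≡ 195^(210-15) = 195^195 ≡ 12 (mod 211).
Giant steps γ_i = 107·12^i mod 211: γ_0=107, γ_1=18, γ_2=5, γ_3=60, γ_4=87, γ_5=200, γ_6=79, γ_7=104, γ_8=193, γ_9=206, γ_10=151, γ_11=124 (in table at j=3).
x = i·n + j = 11·15 + 3 = 168.
Check: 195^168 ≡ 107 (mod 211).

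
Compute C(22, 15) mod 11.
0

Using Lucas' theorem:
Write n=22 and k=15 in base 11:
n in base 11: [2, 0]
k in base 11: [1, 4]
C(22,15) mod 11 = ∏ C(n_i, k_i) mod 11
Digit binomials (mod 11): C(2,1) = 2; C(0,4) = 0 (k_i > n_i)
Product: 2 × 0 = 0 ≡ 0 (mod 11)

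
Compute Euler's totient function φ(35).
24

35 = 5 × 7
φ(n) = n × ∏(1 - 1/p) for each prime p dividing n
φ(35) = 35 × (1 - 1/5) × (1 - 1/7) = 24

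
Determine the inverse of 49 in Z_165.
64

gcd(49, 165) = 1, so the inverse exists.
Extended Euclidean algorithm on (165, 49):
165 = 3 × 49 + 18  ⟹  18 = (1)·165 + (-3)·49
49 = 2 × 18 + 13  ⟹  13 = (-2)·165 + (7)·49
18 = 1 × 13 + 5  ⟹  5 = (3)·165 + (-10)·49
13 = 2 × 5 + 3  ⟹  3 = (-8)·165 + (27)·49
5 = 1 × 3 + 2  ⟹  2 = (11)·165 + (-37)·49
3 = 1 × 2 + 1  ⟹  1 = (-19)·165 + (64)·49
So (64)·49 ≡ 1 (mod 165), i.e. 49^(-1) ≡ 64 (mod 165).
Check: 49 × 64 = 3136 ≡ 1 (mod 165)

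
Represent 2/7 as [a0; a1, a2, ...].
[0; 3, 2]

Euclidean algorithm steps:
2 = 0 × 7 + 2
7 = 3 × 2 + 1
2 = 2 × 1 + 0
Continued fraction: [0; 3, 2]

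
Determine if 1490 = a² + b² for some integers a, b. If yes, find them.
11² + 37² (a=11, b=37)

Factorization: 1490 = 2 × 5 × 149
By Fermat: n is sum of two squares iff every prime p ≡ 3 (mod 4) appears to even power.
All primes ≡ 3 (mod 4) appear to even power.
Search a = 0, 1, 2, … for 1490 - a² a perfect square: first hit at a = 11: 1490 - 121 = 1369 = 37².
1490 = 11² + 37² = 121 + 1369 ✓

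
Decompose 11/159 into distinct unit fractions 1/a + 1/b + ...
1/15 + 1/398 + 1/316410

Greedy algorithm:
11/159: ceiling(159/11) = 15, use 1/15
2/795: ceiling(795/2) = 398, use 1/398
1/316410: ceiling(316410/1) = 316410, use 1/316410
Result: 11/159 = 1/15 + 1/398 + 1/316410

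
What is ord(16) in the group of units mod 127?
7

127 is prime, so ord(16) divides φ(127) = 126.
Divisors of 126: 1, 2, 3, 6, 7, 9, 14, 18, 21, 42, 63, 126.
Repeated squaring: 16^1 ≡ 16, 16^2 ≡ 2, 16^4 ≡ 4, 16^8 ≡ 16, 16^16 ≡ 2, 16^32 ≡ 4, 16^64 ≡ 16 (mod 127).
Test 16^d mod 127 for each divisor d in increasing order:
16^1 ≡ 16
16^2 ≡ 2
16^3 = 16^2·16^1 ≡ 32
16^6 = 16^4·16^2 ≡ 8
16^7 = 16^4·16^2·16^1 ≡ 1  ← first divisor giving 1
The order is 7.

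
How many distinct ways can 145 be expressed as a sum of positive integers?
24908858009

p(n) counts ways to write n as a sum of positive integers (order ignored).
Euler's pentagonal recurrence: p(k) = p(k-1) + p(k-2) - p(k-5) - p(k-7) + p(k-12) + p(k-15) - ... (offsets j(3j∓1)/2, signs ++--, p(0)=1, p(<0)=0).
DP table for k = 0..144: p(0)=1, p(1)=1, p(2)=2, p(3)=3, p(4)=5, p(5)=7, p(6)=11, p(7)=15, p(8)=22, p(9)=30, p(10)=42, p(11)=56, p(12)=77, p(13)=101, p(14)=135, p(15)=176, p(16)=231, p(17)=297, p(18)=385, p(19)=490, p(20)=627, p(21)=792, p(22)=1002, p(23)=1255, p(24)=1575, p(25)=1958, p(26)=2436, p(27)=3010, p(28)=3718, p(29)=4565, p(30)=5604, p(31)=6842, p(32)=8349, p(33)=10143, p(34)=12310, p(35)=14883, p(36)=17977, p(37)=21637, p(38)=26015, p(39)=31185, p(40)=37338, p(41)=44583, p(42)=53174, p(43)=63261, p(44)=75175, p(45)=89134, p(46)=105558, p(47)=124754, p(48)=147273, p(49)=173525, p(50)=204226, p(51)=239943, p(52)=281589, p(53)=329931, p(54)=386155, p(55)=451276, p(56)=526823, p(57)=614154, p(58)=715220, p(59)=831820, p(60)=966467, p(61)=1121505, p(62)=1300156, p(63)=1505499, p(64)=1741630, p(65)=2012558, p(66)=2323520, p(67)=2679689, p(68)=3087735, p(69)=3554345, p(70)=4087968, p(71)=4697205, p(72)=5392783, p(73)=6185689, p(74)=7089500, p(75)=8118264, p(76)=9289091, p(77)=10619863, p(78)=12132164, p(79)=13848650, p(80)=15796476, p(81)=18004327, p(82)=20506255, p(83)=23338469, p(84)=26543660, p(85)=30167357, p(86)=34262962, p(87)=38887673, p(88)=44108109, p(89)=49995925, p(90)=56634173, p(91)=64112359, p(92)=72533807, p(93)=82010177, p(94)=92669720, p(95)=104651419, p(96)=118114304, p(97)=133230930, p(98)=150198136, p(99)=169229875, p(100)=190569292, p(101)=214481126, p(102)=241265379, p(103)=271248950, p(104)=304801365, p(105)=342325709, p(106)=384276336, p(107)=431149389, p(108)=483502844, p(109)=541946240, p(110)=607163746, p(111)=679903203, p(112)=761002156, p(113)=851376628, p(114)=952050665, p(115)=1064144451, p(116)=1188908248, p(117)=1327710076, p(118)=1482074143, p(119)=1653668665, p(120)=1844349560, p(121)=2056148051, p(122)=2291320912, p(123)=2552338241, p(124)=2841940500, p(125)=3163127352, p(126)=3519222692, p(127)=3913864295, p(128)=4351078600, p(129)=4835271870, p(130)=5371315400, p(131)=5964539504, p(132)=6620830889, p(133)=7346629512, p(134)=8149040695, p(135)=9035836076, p(136)=10015581680, p(137)=11097645016, p(138)=12292341831, p(139)=13610949895, p(140)=15065878135, p(141)=16670689208, p(142)=18440293320, p(143)=20390982757, p(144)=22540654445.
Final step: p(145) = p(144) + p(143) - p(140) - p(138) + p(133) + p(130) - p(123) - p(119) + p(110) + p(105) - p(94) - p(88) + p(75) + p(68) - p(53) - p(45) + p(28) + p(19) - p(0)
= 22540654445 + 20390982757 - 15065878135 - 12292341831 + 7346629512 + 5371315400 - 2552338241 - 1653668665 + 607163746 + 342325709 - 92669720 - 44108109 + 8118264 + 3087735 - 329931 - 89134 + 3718 + 490 - 1
= 24908858009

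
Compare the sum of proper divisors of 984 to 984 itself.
abundant

Proper divisors of 984: sum = 1 + 2 + 3 + 4 + 6 + 8 + 12 + 24 + 41 + 82 + 123 + 164 + 246 + 328 + 492 = 1536
Since 1536 > 984, 984 is abundant.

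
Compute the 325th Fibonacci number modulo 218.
1

Matrix identity: Q^n = [[F_(n+1), F_n], [F_n, F_(n-1)]] with Q = [[1,1],[1,0]].
n = 325 = 101000101₂. Square-and-multiply, entries mod 218:
Q^1 = [[1,1],[1,0]]
Q^2 = (Q^1)² = [[2,1],[1,1]]
Q^5 = (Q^2)²·Q = [[8,5],[5,3]]
Q^10 = (Q^5)² = [[89,55],[55,34]]
Q^20 = (Q^10)² = [[46,7],[7,39]]
Q^40 = (Q^20)² = [[203,159],[159,44]]
Q^81 = (Q^40)²·Q = [[33,0],[0,33]]
Q^162 = (Q^81)² = [[217,0],[0,217]]
Q^325 = (Q^162)²·Q = [[1,1],[1,0]]
F_325 mod 218 = Q^325[0][1] = 1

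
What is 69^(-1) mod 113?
95

gcd(69, 113) = 1, so the inverse exists.
Extended Euclidean algorithm on (113, 69):
113 = 1 × 69 + 44  ⟹  44 = (1)·113 + (-1)·69
69 = 1 × 44 + 25  ⟹  25 = (-1)·113 + (2)·69
44 = 1 × 25 + 19  ⟹  19 = (2)·113 + (-3)·69
25 = 1 × 19 + 6  ⟹  6 = (-3)·113 + (5)·69
19 = 3 × 6 + 1  ⟹  1 = (11)·113 + (-18)·69
So (-18)·69 ≡ 1 (mod 113), i.e. 69^(-1) ≡ -18 ≡ 95 (mod 113).
Check: 69 × 95 = 6555 ≡ 1 (mod 113)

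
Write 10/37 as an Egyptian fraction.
1/4 + 1/50 + 1/3700

Greedy algorithm:
10/37: ceiling(37/10) = 4, use 1/4
3/148: ceiling(148/3) = 50, use 1/50
1/3700: ceiling(3700/1) = 3700, use 1/3700
Result: 10/37 = 1/4 + 1/50 + 1/3700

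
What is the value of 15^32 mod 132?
93

Repeated squaring. Binary of 32 = 100000.
15^1 ≡ 15 (mod 132); 15^2 ≡ 93 (mod 132); 15^4 ≡ 69 (mod 132); 15^8 ≡ 9 (mod 132); 15^16 ≡ 81 (mod 132); 15^32 ≡ 93 (mod 132)
15^32 = 15^32 ≡ 93 (mod 132)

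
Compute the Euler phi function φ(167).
166

167 = 167
φ(n) = n × ∏(1 - 1/p) for each prime p dividing n
φ(167) = 167 × (1 - 1/167) = 166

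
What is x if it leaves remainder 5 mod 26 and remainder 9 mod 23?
239

Using Chinese Remainder Theorem:
M = 26 × 23 = 598
M1 = 23, M2 = 26
y1 = 23^(-1) mod 26 = 17
y2 = 26^(-1) mod 23 = 8
x = (5×23×17 + 9×26×8) mod 598 = 239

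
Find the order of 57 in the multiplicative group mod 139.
23

139 is prime, so ord(57) divides φ(139) = 138.
Divisors of 138: 1, 2, 3, 6, 23, 46, 69, 138.
Repeated squaring: 57^1 ≡ 57, 57^2 ≡ 52, 57^4 ≡ 63, 57^8 ≡ 77, 57^16 ≡ 91, 57^32 ≡ 80, 57^64 ≡ 6, 57^128 ≡ 36 (mod 139).
Test 57^d mod 139 for each divisor d in increasing order:
57^1 ≡ 57
57^2 ≡ 52
57^3 = 57^2·57^1 ≡ 45
57^6 = 57^4·57^2 ≡ 79
57^23 = 57^16·57^4·57^2·57^1 ≡ 1  ← first divisor giving 1
The order is 23.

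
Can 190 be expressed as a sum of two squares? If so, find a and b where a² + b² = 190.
Not possible

Factorization: 190 = 2 × 5 × 19
By Fermat: n is sum of two squares iff every prime p ≡ 3 (mod 4) appears to even power.
Prime(s) ≡ 3 (mod 4) with odd exponent: [(19, 1)]
Therefore 190 cannot be expressed as a² + b².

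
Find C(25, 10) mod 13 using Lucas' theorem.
1

Using Lucas' theorem:
Write n=25 and k=10 in base 13:
n in base 13: [1, 12]
k in base 13: [0, 10]
C(25,10) mod 13 = ∏ C(n_i, k_i) mod 13
Digit binomials (mod 13): C(1,0) = 1; C(12,10) = 66 ≡ 1
Product: 1 × 1 = 1 ≡ 1 (mod 13)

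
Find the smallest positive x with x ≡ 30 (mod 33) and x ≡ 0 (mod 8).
96

Using Chinese Remainder Theorem:
M = 33 × 8 = 264
M1 = 8, M2 = 33
y1 = 8^(-1) mod 33 = 29
y2 = 33^(-1) mod 8 = 1
x = (30×8×29 + 0×33×1) mod 264 = 96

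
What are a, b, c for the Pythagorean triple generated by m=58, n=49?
(963, 5684, 5765)

Euclid's formula: a = m² - n², b = 2mn, c = m² + n²
m = 58, n = 49
a = 58² - 49² = 3364 - 2401 = 963
b = 2 × 58 × 49 = 5684
c = 58² + 49² = 3364 + 2401 = 5765
Verification: 963² + 5684² = 927369 + 32307856 = 33235225 = 5765² ✓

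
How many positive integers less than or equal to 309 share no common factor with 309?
204

309 = 3 × 103
φ(n) = n × ∏(1 - 1/p) for each prime p dividing n
φ(309) = 309 × (1 - 1/3) × (1 - 1/103) = 204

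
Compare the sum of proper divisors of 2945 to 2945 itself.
deficient

Proper divisors of 2945: sum = 1 + 5 + 19 + 31 + 95 + 155 + 589 = 895
Since 895 < 2945, 2945 is deficient.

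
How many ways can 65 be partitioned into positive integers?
2012558

p(n) counts ways to write n as a sum of positive integers (order ignored).
Euler's pentagonal recurrence: p(k) = p(k-1) + p(k-2) - p(k-5) - p(k-7) + p(k-12) + p(k-15) - ... (offsets j(3j∓1)/2, signs ++--, p(0)=1, p(<0)=0).
DP table for k = 0..64: p(0)=1, p(1)=1, p(2)=2, p(3)=3, p(4)=5, p(5)=7, p(6)=11, p(7)=15, p(8)=22, p(9)=30, p(10)=42, p(11)=56, p(12)=77, p(13)=101, p(14)=135, p(15)=176, p(16)=231, p(17)=297, p(18)=385, p(19)=490, p(20)=627, p(21)=792, p(22)=1002, p(23)=1255, p(24)=1575, p(25)=1958, p(26)=2436, p(27)=3010, p(28)=3718, p(29)=4565, p(30)=5604, p(31)=6842, p(32)=8349, p(33)=10143, p(34)=12310, p(35)=14883, p(36)=17977, p(37)=21637, p(38)=26015, p(39)=31185, p(40)=37338, p(41)=44583, p(42)=53174, p(43)=63261, p(44)=75175, p(45)=89134, p(46)=105558, p(47)=124754, p(48)=147273, p(49)=173525, p(50)=204226, p(51)=239943, p(52)=281589, p(53)=329931, p(54)=386155, p(55)=451276, p(56)=526823, p(57)=614154, p(58)=715220, p(59)=831820, p(60)=966467, p(61)=1121505, p(62)=1300156, p(63)=1505499, p(64)=1741630.
Final step: p(65) = p(64) + p(63) - p(60) - p(58) + p(53) + p(50) - p(43) - p(39) + p(30) + p(25) - p(14) - p(8)
= 1741630 + 1505499 - 966467 - 715220 + 329931 + 204226 - 63261 - 31185 + 5604 + 1958 - 135 - 22
= 2012558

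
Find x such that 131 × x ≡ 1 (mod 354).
227

gcd(131, 354) = 1, so the inverse exists.
Extended Euclidean algorithm on (354, 131):
354 = 2 × 131 + 92  ⟹  92 = (1)·354 + (-2)·131
131 = 1 × 92 + 39  ⟹  39 = (-1)·354 + (3)·131
92 = 2 × 39 + 14  ⟹  14 = (3)·354 + (-8)·131
39 = 2 × 14 + 11  ⟹  11 = (-7)·354 + (19)·131
14 = 1 × 11 + 3  ⟹  3 = (10)·354 + (-27)·131
11 = 3 × 3 + 2  ⟹  2 = (-37)·354 + (100)·131
3 = 1 × 2 + 1  ⟹  1 = (47)·354 + (-127)·131
So (-127)·131 ≡ 1 (mod 354), i.e. 131^(-1) ≡ -127 ≡ 227 (mod 354).
Check: 131 × 227 = 29737 ≡ 1 (mod 354)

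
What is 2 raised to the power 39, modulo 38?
8

Repeated squaring. Binary of 39 = 100111.
2^1 ≡ 2 (mod 38); 2^2 ≡ 4 (mod 38); 2^4 ≡ 16 (mod 38); 2^8 ≡ 28 (mod 38); 2^16 ≡ 24 (mod 38); 2^32 ≡ 6 (mod 38)
2^39 = 2^1 × 2^2 × 2^4 × 2^32 ≡ 8 (mod 38)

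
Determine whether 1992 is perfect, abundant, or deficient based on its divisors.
abundant

Proper divisors of 1992: sum = 1 + 2 + 3 + 4 + 6 + 8 + 12 + 24 + 83 + 166 + 249 + 332 + 498 + 664 + 996 = 3048
Since 3048 > 1992, 1992 is abundant.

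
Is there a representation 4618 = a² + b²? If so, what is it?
37² + 57² (a=37, b=57)

Factorization: 4618 = 2 × 2309
By Fermat: n is sum of two squares iff every prime p ≡ 3 (mod 4) appears to even power.
All primes ≡ 3 (mod 4) appear to even power.
Search a = 0, 1, 2, … for 4618 - a² a perfect square: first hit at a = 37: 4618 - 1369 = 3249 = 57².
4618 = 37² + 57² = 1369 + 3249 ✓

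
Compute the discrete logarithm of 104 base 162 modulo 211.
189

Baby-step giant-step with step n = ⌈√211⌉ = 15.
Baby steps 162^j mod 211 (j:value) for j=0..14: 0:1, 1:162, 2:80, 3:89, 4:70, 5:157, 6:114, 7:111, 8:47, 9:18, 10:173, 11:174, 12:125, 13:205, 14:83.
Giant-step multiplier: 162^(-15) ≡ 162^(210-15) = 162^195 ≡ 40 (mod 211).
Giant steps γ_i = 104·40^i mod 211: γ_0=104, γ_1=151, γ_2=132, γ_3=5, γ_4=200, γ_5=193, γ_6=124, γ_7=107, γ_8=60, γ_9=79, γ_10=206, γ_11=11, γ_12=18 (in table at j=9).
x = i·n + j = 12·15 + 9 = 189.
Check: 162^189 ≡ 104 (mod 211).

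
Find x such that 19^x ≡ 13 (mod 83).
47

Baby-step giant-step with step n = ⌈√83⌉ = 10.
Baby steps 19^j mod 83 (j:value) for j=0..9: 0:1, 1:19, 2:29, 3:53, 4:11, 5:43, 6:70, 7:2, 8:38, 9:58.
Giant-step multiplier: 19^(-10) ≡ 19^(82-10) = 19^72 ≡ 65 (mod 83).
Giant steps γ_i = 13·65^i mod 83: γ_0=13, γ_1=15, γ_2=62, γ_3=46, γ_4=2 (in table at j=7).
x = i·n + j = 4·10 + 7 = 47.
Check: 19^47 ≡ 13 (mod 83).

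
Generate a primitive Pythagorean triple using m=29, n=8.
(777, 464, 905)

Euclid's formula: a = m² - n², b = 2mn, c = m² + n²
m = 29, n = 8
a = 29² - 8² = 841 - 64 = 777
b = 2 × 29 × 8 = 464
c = 29² + 8² = 841 + 64 = 905
Verification: 777² + 464² = 603729 + 215296 = 819025 = 905² ✓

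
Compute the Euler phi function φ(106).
52

106 = 2 × 53
φ(n) = n × ∏(1 - 1/p) for each prime p dividing n
φ(106) = 106 × (1 - 1/2) × (1 - 1/53) = 52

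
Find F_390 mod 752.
8

Matrix identity: Q^n = [[F_(n+1), F_n], [F_n, F_(n-1)]] with Q = [[1,1],[1,0]].
n = 390 = 110000110₂. Square-and-multiply, entries mod 752:
Q^1 = [[1,1],[1,0]]
Q^3 = (Q^1)²·Q = [[3,2],[2,1]]
Q^6 = (Q^3)² = [[13,8],[8,5]]
Q^12 = (Q^6)² = [[233,144],[144,89]]
Q^24 = (Q^12)² = [[577,496],[496,81]]
Q^48 = (Q^24)² = [[657,0],[0,657]]
Q^97 = (Q^48)²·Q = [[1,1],[1,0]]
Q^195 = (Q^97)²·Q = [[3,2],[2,1]]
Q^390 = (Q^195)² = [[13,8],[8,5]]
F_390 mod 752 = Q^390[0][1] = 8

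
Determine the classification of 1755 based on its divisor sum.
deficient

Proper divisors of 1755: sum = 1 + 3 + 5 + 9 + 13 + 15 + 27 + 39 + 45 + 65 + 117 + 135 + 195 + 351 + 585 = 1605
Since 1605 < 1755, 1755 is deficient.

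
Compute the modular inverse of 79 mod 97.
70

gcd(79, 97) = 1, so the inverse exists.
Extended Euclidean algorithm on (97, 79):
97 = 1 × 79 + 18  ⟹  18 = (1)·97 + (-1)·79
79 = 4 × 18 + 7  ⟹  7 = (-4)·97 + (5)·79
18 = 2 × 7 + 4  ⟹  4 = (9)·97 + (-11)·79
7 = 1 × 4 + 3  ⟹  3 = (-13)·97 + (16)·79
4 = 1 × 3 + 1  ⟹  1 = (22)·97 + (-27)·79
So (-27)·79 ≡ 1 (mod 97), i.e. 79^(-1) ≡ -27 ≡ 70 (mod 97).
Check: 79 × 70 = 5530 ≡ 1 (mod 97)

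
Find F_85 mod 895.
495

Matrix identity: Q^n = [[F_(n+1), F_n], [F_n, F_(n-1)]] with Q = [[1,1],[1,0]].
n = 85 = 1010101₂. Square-and-multiply, entries mod 895:
Q^1 = [[1,1],[1,0]]
Q^2 = (Q^1)² = [[2,1],[1,1]]
Q^5 = (Q^2)²·Q = [[8,5],[5,3]]
Q^10 = (Q^5)² = [[89,55],[55,34]]
Q^21 = (Q^10)²·Q = [[706,206],[206,500]]
Q^42 = (Q^21)² = [[292,521],[521,666]]
Q^85 = (Q^42)²·Q = [[203,495],[495,603]]
F_85 mod 895 = Q^85[0][1] = 495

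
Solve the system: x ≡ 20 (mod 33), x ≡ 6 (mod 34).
482

Using Chinese Remainder Theorem:
M = 33 × 34 = 1122
M1 = 34, M2 = 33
y1 = 34^(-1) mod 33 = 1
y2 = 33^(-1) mod 34 = 33
x = (20×34×1 + 6×33×33) mod 1122 = 482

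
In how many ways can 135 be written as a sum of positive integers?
9035836076

p(n) counts ways to write n as a sum of positive integers (order ignored).
Euler's pentagonal recurrence: p(k) = p(k-1) + p(k-2) - p(k-5) - p(k-7) + p(k-12) + p(k-15) - ... (offsets j(3j∓1)/2, signs ++--, p(0)=1, p(<0)=0).
DP table for k = 0..134: p(0)=1, p(1)=1, p(2)=2, p(3)=3, p(4)=5, p(5)=7, p(6)=11, p(7)=15, p(8)=22, p(9)=30, p(10)=42, p(11)=56, p(12)=77, p(13)=101, p(14)=135, p(15)=176, p(16)=231, p(17)=297, p(18)=385, p(19)=490, p(20)=627, p(21)=792, p(22)=1002, p(23)=1255, p(24)=1575, p(25)=1958, p(26)=2436, p(27)=3010, p(28)=3718, p(29)=4565, p(30)=5604, p(31)=6842, p(32)=8349, p(33)=10143, p(34)=12310, p(35)=14883, p(36)=17977, p(37)=21637, p(38)=26015, p(39)=31185, p(40)=37338, p(41)=44583, p(42)=53174, p(43)=63261, p(44)=75175, p(45)=89134, p(46)=105558, p(47)=124754, p(48)=147273, p(49)=173525, p(50)=204226, p(51)=239943, p(52)=281589, p(53)=329931, p(54)=386155, p(55)=451276, p(56)=526823, p(57)=614154, p(58)=715220, p(59)=831820, p(60)=966467, p(61)=1121505, p(62)=1300156, p(63)=1505499, p(64)=1741630, p(65)=2012558, p(66)=2323520, p(67)=2679689, p(68)=3087735, p(69)=3554345, p(70)=4087968, p(71)=4697205, p(72)=5392783, p(73)=6185689, p(74)=7089500, p(75)=8118264, p(76)=9289091, p(77)=10619863, p(78)=12132164, p(79)=13848650, p(80)=15796476, p(81)=18004327, p(82)=20506255, p(83)=23338469, p(84)=26543660, p(85)=30167357, p(86)=34262962, p(87)=38887673, p(88)=44108109, p(89)=49995925, p(90)=56634173, p(91)=64112359, p(92)=72533807, p(93)=82010177, p(94)=92669720, p(95)=104651419, p(96)=118114304, p(97)=133230930, p(98)=150198136, p(99)=169229875, p(100)=190569292, p(101)=214481126, p(102)=241265379, p(103)=271248950, p(104)=304801365, p(105)=342325709, p(106)=384276336, p(107)=431149389, p(108)=483502844, p(109)=541946240, p(110)=607163746, p(111)=679903203, p(112)=761002156, p(113)=851376628, p(114)=952050665, p(115)=1064144451, p(116)=1188908248, p(117)=1327710076, p(118)=1482074143, p(119)=1653668665, p(120)=1844349560, p(121)=2056148051, p(122)=2291320912, p(123)=2552338241, p(124)=2841940500, p(125)=3163127352, p(126)=3519222692, p(127)=3913864295, p(128)=4351078600, p(129)=4835271870, p(130)=5371315400, p(131)=5964539504, p(132)=6620830889, p(133)=7346629512, p(134)=8149040695.
Final step: p(135) = p(134) + p(133) - p(130) - p(128) + p(123) + p(120) - p(113) - p(109) + p(100) + p(95) - p(84) - p(78) + p(65) + p(58) - p(43) - p(35) + p(18) + p(9)
= 8149040695 + 7346629512 - 5371315400 - 4351078600 + 2552338241 + 1844349560 - 851376628 - 541946240 + 190569292 + 104651419 - 26543660 - 12132164 + 2012558 + 715220 - 63261 - 14883 + 385 + 30
= 9035836076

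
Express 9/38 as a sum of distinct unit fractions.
1/5 + 1/28 + 1/887 + 1/2359420

Greedy algorithm:
9/38: ceiling(38/9) = 5, use 1/5
7/190: ceiling(190/7) = 28, use 1/28
3/2660: ceiling(2660/3) = 887, use 1/887
1/2359420: ceiling(2359420/1) = 2359420, use 1/2359420
Result: 9/38 = 1/5 + 1/28 + 1/887 + 1/2359420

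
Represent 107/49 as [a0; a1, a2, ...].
[2; 5, 2, 4]

Euclidean algorithm steps:
107 = 2 × 49 + 9
49 = 5 × 9 + 4
9 = 2 × 4 + 1
4 = 4 × 1 + 0
Continued fraction: [2; 5, 2, 4]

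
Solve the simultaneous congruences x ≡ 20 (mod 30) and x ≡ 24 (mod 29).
140

Using Chinese Remainder Theorem:
M = 30 × 29 = 870
M1 = 29, M2 = 30
y1 = 29^(-1) mod 30 = 29
y2 = 30^(-1) mod 29 = 1
x = (20×29×29 + 24×30×1) mod 870 = 140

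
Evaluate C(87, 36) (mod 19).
0

Using Lucas' theorem:
Write n=87 and k=36 in base 19:
n in base 19: [4, 11]
k in base 19: [1, 17]
C(87,36) mod 19 = ∏ C(n_i, k_i) mod 19
Digit binomials (mod 19): C(4,1) = 4; C(11,17) = 0 (k_i > n_i)
Product: 4 × 0 = 0 ≡ 0 (mod 19)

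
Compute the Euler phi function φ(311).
310

311 = 311
φ(n) = n × ∏(1 - 1/p) for each prime p dividing n
φ(311) = 311 × (1 - 1/311) = 310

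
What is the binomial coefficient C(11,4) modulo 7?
1

Using Lucas' theorem:
Write n=11 and k=4 in base 7:
n in base 7: [1, 4]
k in base 7: [0, 4]
C(11,4) mod 7 = ∏ C(n_i, k_i) mod 7
Digit binomials (mod 7): C(1,0) = 1; C(4,4) = 1
Product: 1 × 1 = 1 ≡ 1 (mod 7)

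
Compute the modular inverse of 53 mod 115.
102

gcd(53, 115) = 1, so the inverse exists.
Extended Euclidean algorithm on (115, 53):
115 = 2 × 53 + 9  ⟹  9 = (1)·115 + (-2)·53
53 = 5 × 9 + 8  ⟹  8 = (-5)·115 + (11)·53
9 = 1 × 8 + 1  ⟹  1 = (6)·115 + (-13)·53
So (-13)·53 ≡ 1 (mod 115), i.e. 53^(-1) ≡ -13 ≡ 102 (mod 115).
Check: 53 × 102 = 5406 ≡ 1 (mod 115)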